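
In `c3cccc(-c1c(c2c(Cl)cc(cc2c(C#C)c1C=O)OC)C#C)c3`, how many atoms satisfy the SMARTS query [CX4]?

1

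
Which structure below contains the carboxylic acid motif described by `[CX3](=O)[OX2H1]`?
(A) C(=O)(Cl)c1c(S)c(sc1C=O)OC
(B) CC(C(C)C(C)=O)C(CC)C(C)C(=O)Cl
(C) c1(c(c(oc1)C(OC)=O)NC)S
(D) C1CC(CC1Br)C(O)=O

D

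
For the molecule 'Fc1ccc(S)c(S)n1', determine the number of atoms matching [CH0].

0

Check the 9 heavy atoms by environment: 1× n (aromatic, H0) → no; 3× c (aromatic, H0) → no; 2× c (aromatic, H1) → no; 2× S (H1) → no; 1× F (H0) → no.
No environment satisfies the query, so 0 matching atoms.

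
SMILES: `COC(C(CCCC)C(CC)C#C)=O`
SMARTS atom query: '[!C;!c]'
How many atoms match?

Check the 14 heavy atoms by environment: 12× C → no; 2× O → match.
That gives 2 matching atoms.

2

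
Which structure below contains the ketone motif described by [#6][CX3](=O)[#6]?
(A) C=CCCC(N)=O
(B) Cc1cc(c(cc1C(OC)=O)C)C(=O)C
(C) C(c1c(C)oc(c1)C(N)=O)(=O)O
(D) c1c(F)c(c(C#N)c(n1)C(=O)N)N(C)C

B

[#6][CX3](=O)[#6] describes a carbonyl carbon (no H) flanked by two carbons (a ketone).
(A) has a primary amide (-C(=O)NH2) but one neighbour of the carbonyl carbon is N, not C.
(B) contains an acetyl/ketone group (-C(=O)CH3), which satisfies every atom and bond constraint.
(C) has a primary amide (-C(=O)NH2) but one neighbour of the carbonyl carbon is N, not C.
(D) has a primary amide (-C(=O)NH2) but one neighbour of the carbonyl carbon is N, not C.
So the answer is (B).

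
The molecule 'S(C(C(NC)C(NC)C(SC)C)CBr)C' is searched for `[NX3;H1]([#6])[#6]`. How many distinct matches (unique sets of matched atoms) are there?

2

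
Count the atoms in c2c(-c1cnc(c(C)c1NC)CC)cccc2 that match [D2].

The query [D2] means: atom with exactly two heavy-atom neighbours.
Check the 17 heavy atoms by environment: 1× n (aromatic, D2) → match; 5× c (aromatic, D3) → no; 6× c (aromatic, D2) → match; 3× C (D1) → no; 1× N (D2) → match; 1× C (D2) → match.
Summing the matching environments: 1 + 6 + 1 + 1 = 9 matching atoms.

9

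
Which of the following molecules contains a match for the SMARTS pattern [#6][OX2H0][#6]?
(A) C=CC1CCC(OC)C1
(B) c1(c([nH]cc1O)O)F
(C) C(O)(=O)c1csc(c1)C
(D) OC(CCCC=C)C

[#6][OX2H0][#6] describes an aliphatic oxygen bridging two carbons with no H on the oxygen (an ether).
(A) contains a methoxy ether (-OCH3), which satisfies every atom and bond constraint.
(B) has a hydroxyl group (-OH) but the oxygen has H1, not H0 bridging two carbons.
(C) has a carboxylic acid group (-C(=O)OH) but the -OH oxygen has H1; the =O is OX1, not OX2.
(D) has a hydroxyl group (-OH) but the oxygen has H1, not H0 bridging two carbons.
So the answer is (A).

A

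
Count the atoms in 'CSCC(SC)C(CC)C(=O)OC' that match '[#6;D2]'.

2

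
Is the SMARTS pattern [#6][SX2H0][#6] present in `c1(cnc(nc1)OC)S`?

No

The pattern [#6][SX2H0][#6] describes an aliphatic sulfur bridging two carbons with no H on the sulfur — a thioether.
The closest candidate here is a thiol (-SH), but the sulfur has H1, not H0 bridging two carbons. No other fragment satisfies the full query, so there is no match.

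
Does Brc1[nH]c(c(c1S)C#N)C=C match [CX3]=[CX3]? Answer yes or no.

Yes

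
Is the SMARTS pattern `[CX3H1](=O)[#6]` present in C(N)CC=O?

Yes

The pattern [CX3H1](=O)[#6] describes an sp2 carbon with one H, double-bonded to O and single-bonded to carbon — an aldehyde.
The molecule carries an aldehyde (-CHO), whose atoms satisfy every constraint of the query, so the pattern matches.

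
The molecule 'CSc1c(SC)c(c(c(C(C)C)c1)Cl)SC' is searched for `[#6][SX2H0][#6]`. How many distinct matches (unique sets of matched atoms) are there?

3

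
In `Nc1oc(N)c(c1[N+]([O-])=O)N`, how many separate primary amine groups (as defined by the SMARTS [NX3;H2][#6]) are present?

3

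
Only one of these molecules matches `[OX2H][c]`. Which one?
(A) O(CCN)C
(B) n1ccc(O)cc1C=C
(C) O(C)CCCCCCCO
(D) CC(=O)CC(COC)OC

B

[OX2H][c] describes a hydroxyl oxygen attached to an aromatic carbon (a phenol).
(A) has a methoxy ether (-OCH3) but the oxygen has H0, not H1.
(B) contains a hydroxyl group (-OH), which satisfies every atom and bond constraint.
(C) has a hydroxyl group (-OH) but the -OH is on an aliphatic carbon, not an aromatic c.
(D) has a methoxy ether (-OCH3) but the oxygen has H0, not H1.
So the answer is (B).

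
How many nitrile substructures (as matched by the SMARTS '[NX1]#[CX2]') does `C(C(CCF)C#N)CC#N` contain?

[NX1]#[CX2] is the SMARTS for a nitrile: a nitrogen triple-bonded to a two-connected carbon.
The molecule carries 2 separate instances of a nitrile (-C#N) meeting every constraint; each maps to a distinct set of atoms, giving 2 matches.

2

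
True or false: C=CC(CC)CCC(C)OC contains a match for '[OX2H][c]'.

The pattern [OX2H][c] describes a hydroxyl oxygen attached to an aromatic carbon — a phenol.
The closest candidate here is a methoxy ether (-OCH3), but the oxygen has H0, not H1. No other fragment satisfies the full query, so there is no match.

False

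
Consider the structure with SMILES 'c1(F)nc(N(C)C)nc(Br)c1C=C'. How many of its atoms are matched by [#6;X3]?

Check the 13 heavy atoms by environment: 2× n (aromatic, X2) → no; 4× c (aromatic, X3) → match; 1× N (X3) → no; 2× C (X4) → no; 2× C (X3) → match; 1× Br (X1) → no; 1× F (X1) → no.
Summing the matching environments: 4 + 2 = 6 matching atoms.

6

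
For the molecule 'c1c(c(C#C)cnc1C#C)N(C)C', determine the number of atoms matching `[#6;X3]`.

5

The query [#6;X3] means: any carbon (aromatic or not) with three total connections.
Check the 13 heavy atoms by environment: 1× n (aromatic, X2) → no; 5× c (aromatic, X3) → match; 4× C (X2) → no; 1× N (X3) → no; 2× C (X4) → no.
That gives 5 matching atoms.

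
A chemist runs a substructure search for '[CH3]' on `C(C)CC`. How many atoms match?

2

The query [CH3] means: aliphatic carbon with exactly three hydrogens.
Check the 4 heavy atoms by environment: 2× C (H2) → no; 2× C (H3) → match.
That gives 2 matching atoms.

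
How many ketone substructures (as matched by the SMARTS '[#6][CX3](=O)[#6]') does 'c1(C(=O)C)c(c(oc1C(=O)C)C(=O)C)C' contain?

[#6][CX3](=O)[#6] is the SMARTS for a ketone: a carbonyl carbon (no H) flanked by two carbons.
The molecule carries 3 separate instances of an acetyl/ketone group (-C(=O)CH3) meeting every constraint; each maps to a distinct set of atoms, giving 3 matches.

3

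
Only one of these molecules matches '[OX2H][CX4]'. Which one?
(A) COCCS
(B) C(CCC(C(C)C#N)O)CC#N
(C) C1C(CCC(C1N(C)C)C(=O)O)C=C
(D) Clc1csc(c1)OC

[OX2H][CX4] describes a hydroxyl oxygen bound to an sp3 (X4) carbon (an aliphatic alcohol).
(A) has a methoxy ether (-OCH3) but the oxygen has H0 (ether), not H1.
(B) contains a hydroxyl group (-OH), which satisfies every atom and bond constraint.
(C) has a carboxylic acid group (-C(=O)OH) but the -OH is on a CX3 carbonyl carbon, not a CX4 carbon.
(D) has a methoxy ether (-OCH3) but the oxygen has H0 (ether), not H1.
So the answer is (B).

B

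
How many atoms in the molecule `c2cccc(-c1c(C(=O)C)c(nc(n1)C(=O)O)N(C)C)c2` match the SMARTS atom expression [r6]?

Check the 21 heavy atoms by environment: 2× n (aromatic, in 6-ring) → match; 10× c (aromatic, in 6-ring) → match; 5× C (acyclic) → no; 3× O (acyclic) → no; 1× N (acyclic) → no.
Summing the matching environments: 2 + 10 = 12 matching atoms.

12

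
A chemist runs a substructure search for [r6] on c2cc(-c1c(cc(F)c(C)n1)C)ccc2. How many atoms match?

The query [r6] means: r6 matches atoms in a six-membered ring.
Check the 15 heavy atoms by environment: 1× n (aromatic, in 6-ring) → match; 11× c (aromatic, in 6-ring) → match; 2× C (acyclic) → no; 1× F (acyclic) → no.
Summing the matching environments: 1 + 11 = 12 matching atoms.

12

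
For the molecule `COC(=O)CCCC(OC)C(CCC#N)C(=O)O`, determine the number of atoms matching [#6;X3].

The query [#6;X3] means: any carbon (aromatic or not) with three total connections.
Check the 18 heavy atoms by environment: 9× C (X4) → no; 2× C (X3) → match; 2× O (X1) → no; 3× O (X2) → no; 1× C (X2) → no; 1× N (X1) → no.
That gives 2 matching atoms.

2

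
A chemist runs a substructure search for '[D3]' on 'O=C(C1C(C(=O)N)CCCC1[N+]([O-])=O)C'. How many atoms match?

6

The query [D3] means: atom with exactly three heavy-atom neighbours.
Check the 15 heavy atoms by environment: 5× C (D3) → match; 3× C (D2) → no; 1× N (charge +1, D3) → match; 1× O (charge -1, D1) → no; 3× O (D1) → no; 1× C (D1) → no; 1× N (D1) → no.
Summing the matching environments: 5 + 1 = 6 matching atoms.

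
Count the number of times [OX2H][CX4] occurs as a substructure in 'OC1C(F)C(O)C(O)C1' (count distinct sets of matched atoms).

3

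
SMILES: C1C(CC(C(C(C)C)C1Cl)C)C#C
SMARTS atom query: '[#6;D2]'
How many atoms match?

The query [#6;D2] means: any carbon bonded to exactly two heavy atoms.
Check the 13 heavy atoms by environment: 5× C (D3) → no; 3× C (D2) → match; 4× C (D1) → no; 1× Cl (D1) → no.
That gives 3 matching atoms.

3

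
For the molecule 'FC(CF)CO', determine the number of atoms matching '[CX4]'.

3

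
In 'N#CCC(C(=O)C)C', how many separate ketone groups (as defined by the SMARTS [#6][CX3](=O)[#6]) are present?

[#6][CX3](=O)[#6] is the SMARTS for a ketone: a carbonyl carbon (no H) flanked by two carbons.
Exactly one fragment in the molecule meets all constraints, giving 1 match.

1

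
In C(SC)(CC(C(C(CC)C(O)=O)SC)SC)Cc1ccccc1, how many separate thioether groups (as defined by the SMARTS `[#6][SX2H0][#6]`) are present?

[#6][SX2H0][#6] is the SMARTS for a thioether: an aliphatic sulfur bridging two carbons with no H on the sulfur.
The molecule carries 3 separate instances of a methylthio ether (-SCH3) meeting every constraint; each maps to a distinct set of atoms, giving 3 matches.

3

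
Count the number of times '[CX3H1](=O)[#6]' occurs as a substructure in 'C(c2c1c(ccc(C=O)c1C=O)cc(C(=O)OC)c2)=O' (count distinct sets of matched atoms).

[CX3H1](=O)[#6] is the SMARTS for an aldehyde: an sp2 carbon with one H, double-bonded to O and single-bonded to carbon.
The molecule carries 3 separate instances of an aldehyde (-CHO) meeting every constraint; each maps to a distinct set of atoms, giving 3 matches.

3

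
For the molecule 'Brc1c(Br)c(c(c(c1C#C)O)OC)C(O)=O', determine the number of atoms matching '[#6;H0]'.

The query [#6;H0] means: any carbon with no attached hydrogen.
Check the 16 heavy atoms by environment: 6× c (aromatic, H0) → match; 2× Br (H0) → no; 2× C (H0) → match; 1× C (H1) → no; 2× O (H1) → no; 2× O (H0) → no; 1× C (H3) → no.
Summing the matching environments: 6 + 2 = 8 matching atoms.

8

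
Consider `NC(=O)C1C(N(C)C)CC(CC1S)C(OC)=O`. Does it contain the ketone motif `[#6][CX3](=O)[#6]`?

No

The pattern [#6][CX3](=O)[#6] describes a carbonyl carbon (no H) flanked by two carbons — a ketone.
The closest candidate here is a methyl-ester group (-C(=O)OCH3), but one neighbour of the carbonyl carbon is O, not C. No other fragment satisfies the full query, so there is no match.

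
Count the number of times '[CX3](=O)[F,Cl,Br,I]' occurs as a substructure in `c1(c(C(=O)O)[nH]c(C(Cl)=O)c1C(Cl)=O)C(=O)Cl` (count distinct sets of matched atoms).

[CX3](=O)[F,Cl,Br,I] is the SMARTS for an acyl halide: a carbonyl carbon bonded to a halogen.
The molecule carries 3 separate instances of an acyl chloride (-C(=O)Cl) meeting every constraint; each maps to a distinct set of atoms, giving 3 matches.

3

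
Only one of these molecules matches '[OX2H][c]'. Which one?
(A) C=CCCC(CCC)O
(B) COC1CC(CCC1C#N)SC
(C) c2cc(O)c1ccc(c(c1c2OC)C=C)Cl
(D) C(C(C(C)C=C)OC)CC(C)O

C

[OX2H][c] describes a hydroxyl oxygen attached to an aromatic carbon (a phenol).
(A) has a hydroxyl group (-OH) but the -OH is on an aliphatic carbon, not an aromatic c.
(B) has a methoxy ether (-OCH3) but the oxygen has H0, not H1.
(C) contains a hydroxyl group (-OH), which satisfies every atom and bond constraint.
(D) has a hydroxyl group (-OH) but the -OH is on an aliphatic carbon, not an aromatic c.
So the answer is (C).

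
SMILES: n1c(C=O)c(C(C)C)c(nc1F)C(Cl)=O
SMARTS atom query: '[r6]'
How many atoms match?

6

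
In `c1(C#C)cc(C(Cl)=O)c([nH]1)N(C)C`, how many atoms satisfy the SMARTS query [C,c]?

The query [C,c] means: comma = OR; matches aliphatic or aromatic carbon — same as #6.
Check the 13 heavy atoms by environment: 1× n (aromatic) → no; 4× c (aromatic) → match; 5× C → match; 1× O → no; 1× Cl → no; 1× N → no.
Summing the matching environments: 4 + 5 = 9 matching atoms.

9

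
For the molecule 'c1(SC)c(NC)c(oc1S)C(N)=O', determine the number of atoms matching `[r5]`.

The query [r5] means: r5 matches atoms in a five-membered ring.
Check the 13 heavy atoms by environment: 1× o (aromatic, in 5-ring) → match; 4× c (aromatic, in 5-ring) → match; 2× S (acyclic) → no; 3× C (acyclic) → no; 1× O (acyclic) → no; 2× N (acyclic) → no.
Summing the matching environments: 1 + 4 = 5 matching atoms.

5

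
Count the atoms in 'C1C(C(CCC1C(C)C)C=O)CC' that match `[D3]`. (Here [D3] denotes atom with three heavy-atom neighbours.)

Check the 13 heavy atoms by environment: 4× C (D3) → match; 5× C (D2) → no; 3× C (D1) → no; 1× O (D1) → no.
That gives 4 matching atoms.

4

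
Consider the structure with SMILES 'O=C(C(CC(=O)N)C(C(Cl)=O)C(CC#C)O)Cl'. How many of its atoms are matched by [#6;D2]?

3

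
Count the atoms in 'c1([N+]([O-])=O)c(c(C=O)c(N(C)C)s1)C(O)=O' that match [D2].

The query [D2] means: atom with exactly two heavy-atom neighbours.
Check the 16 heavy atoms by environment: 1× s (aromatic, D2) → match; 4× c (aromatic, D3) → no; 1× C (D2) → match; 4× O (D1) → no; 1× N (charge +1, D3) → no; 1× O (charge -1, D1) → no; 1× N (D3) → no; 2× C (D1) → no; 1× C (D3) → no.
Summing the matching environments: 1 + 1 = 2 matching atoms.

2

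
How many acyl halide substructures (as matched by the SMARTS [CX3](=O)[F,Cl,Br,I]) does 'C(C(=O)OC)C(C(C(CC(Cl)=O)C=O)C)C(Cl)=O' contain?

2

[CX3](=O)[F,Cl,Br,I] is the SMARTS for an acyl halide: a carbonyl carbon bonded to a halogen.
The molecule carries 2 separate instances of an acyl chloride (-C(=O)Cl) meeting every constraint; each maps to a distinct set of atoms, giving 2 matches.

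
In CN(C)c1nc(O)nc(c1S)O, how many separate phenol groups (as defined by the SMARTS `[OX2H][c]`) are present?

[OX2H][c] is the SMARTS for a phenol: a hydroxyl oxygen attached to an aromatic carbon.
The molecule carries 2 separate instances of a hydroxyl group (-OH) meeting every constraint; each maps to a distinct set of atoms, giving 2 matches.

2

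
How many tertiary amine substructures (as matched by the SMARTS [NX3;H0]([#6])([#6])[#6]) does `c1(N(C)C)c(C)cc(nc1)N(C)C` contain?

2

[NX3;H0]([#6])([#6])[#6] is the SMARTS for a tertiary amine: a trivalent nitrogen with no H, bonded to three carbons.
The molecule carries 2 separate instances of a dimethylamino group (-N(CH3)2) meeting every constraint; each maps to a distinct set of atoms, giving 2 matches.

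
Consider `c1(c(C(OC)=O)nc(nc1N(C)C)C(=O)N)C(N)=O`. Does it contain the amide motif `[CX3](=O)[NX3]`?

Yes

The pattern [CX3](=O)[NX3] describes a carbonyl carbon bonded to a trivalent nitrogen — an amide.
The molecule carries a primary amide (-C(=O)NH2), whose atoms satisfy every constraint of the query, so the pattern matches.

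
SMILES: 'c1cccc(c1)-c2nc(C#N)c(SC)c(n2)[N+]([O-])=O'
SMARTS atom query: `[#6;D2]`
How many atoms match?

6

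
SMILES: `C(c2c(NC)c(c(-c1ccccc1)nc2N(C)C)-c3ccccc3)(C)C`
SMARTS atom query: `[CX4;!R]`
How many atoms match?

6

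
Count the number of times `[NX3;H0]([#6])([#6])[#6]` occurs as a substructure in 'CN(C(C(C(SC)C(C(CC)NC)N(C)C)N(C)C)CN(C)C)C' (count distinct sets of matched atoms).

[NX3;H0]([#6])([#6])[#6] is the SMARTS for a tertiary amine: a trivalent nitrogen with no H, bonded to three carbons.
The molecule carries 4 separate instances of a dimethylamino group (-N(CH3)2) meeting every constraint; each maps to a distinct set of atoms, giving 4 matches.

4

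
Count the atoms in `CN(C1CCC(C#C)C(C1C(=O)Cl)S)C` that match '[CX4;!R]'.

2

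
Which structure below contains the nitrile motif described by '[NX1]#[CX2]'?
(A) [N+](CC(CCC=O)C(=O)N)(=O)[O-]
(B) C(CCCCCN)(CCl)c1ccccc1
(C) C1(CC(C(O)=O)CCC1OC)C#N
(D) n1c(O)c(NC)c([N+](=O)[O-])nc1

[NX1]#[CX2] describes a nitrogen triple-bonded to a two-connected carbon (a nitrile).
(A) has a primary amide (-C(=O)NH2) but the nitrogen is NX3, not NX1.
(B) has a primary amino group (-NH2) but the nitrogen is NX3 (three connections), not NX1 triple-bonded.
(C) contains a nitrile (-C#N), which satisfies every atom and bond constraint.
(D) has a nitro group (-[N+](=O)[O-]) but there is no C#N triple bond.
So the answer is (C).

C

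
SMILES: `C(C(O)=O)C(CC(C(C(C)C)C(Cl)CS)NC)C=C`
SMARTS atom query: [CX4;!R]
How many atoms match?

The query [CX4;!R] means: aliphatic carbon with four total connections, not in a ring.
Check the 19 heavy atoms by environment: 11× C (X4, acyclic) → match; 3× C (X3, acyclic) → no; 1× O (X1, acyclic) → no; 1× O (X2, acyclic) → no; 1× N (X3, acyclic) → no; 1× Cl (X1, acyclic) → no; 1× S (X2, acyclic) → no.
That gives 11 matching atoms.

11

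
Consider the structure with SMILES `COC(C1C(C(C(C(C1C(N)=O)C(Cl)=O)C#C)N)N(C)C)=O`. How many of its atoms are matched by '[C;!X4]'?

The query [C;!X4] means: aliphatic carbon that does not have four total connections.
Check the 22 heavy atoms by environment: 9× C (X4) → no; 2× C (X2) → match; 3× N (X3) → no; 3× C (X3) → match; 3× O (X1) → no; 1× O (X2) → no; 1× Cl (X1) → no.
Summing the matching environments: 2 + 3 = 5 matching atoms.

5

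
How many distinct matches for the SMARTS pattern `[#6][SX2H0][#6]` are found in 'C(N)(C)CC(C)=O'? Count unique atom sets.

0

[#6][SX2H0][#6] is the SMARTS for a thioether: an aliphatic sulfur bridging two carbons with no H on the sulfur.
No fragment in the molecule satisfies every constraint, giving 0 matches.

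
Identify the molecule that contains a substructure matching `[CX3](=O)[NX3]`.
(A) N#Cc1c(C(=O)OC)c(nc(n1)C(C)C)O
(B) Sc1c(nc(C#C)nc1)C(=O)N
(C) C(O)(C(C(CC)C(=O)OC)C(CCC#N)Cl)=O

[CX3](=O)[NX3] describes a carbonyl carbon bonded to a trivalent nitrogen (an amide).
(A) has a nitrile (-C#N) but the nitrile N is NX1 (triple-bonded), not NX3.
(B) contains a primary amide (-C(=O)NH2), which satisfies every atom and bond constraint.
(C) has a nitrile (-C#N) but the nitrile N is NX1 (triple-bonded), not NX3.
So the answer is (B).

B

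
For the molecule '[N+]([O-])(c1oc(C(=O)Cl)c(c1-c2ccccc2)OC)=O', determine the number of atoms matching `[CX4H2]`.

The query [CX4H2] means: sp3 carbon (X4) with exactly two hydrogens.
Check the 19 heavy atoms by environment: 1× o (aromatic, H0, X2) → no; 5× c (aromatic, H0, X3) → no; 5× c (aromatic, H1, X3) → no; 1× C (H0, X3) → no; 2× O (H0, X1) → no; 1× Cl (H0, X1) → no; 1× O (H0, X2) → no; 1× C (H3, X4) → no; 1× N (charge +1, H0, X3) → no; 1× O (charge -1, H0, X1) → no.
No environment satisfies the query, so 0 matching atoms.

0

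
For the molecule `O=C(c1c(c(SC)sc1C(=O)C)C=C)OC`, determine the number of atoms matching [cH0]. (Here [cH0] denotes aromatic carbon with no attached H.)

4

The query [cH0] means: aromatic carbon with no attached hydrogen (substituted or ring-fusion).
Check the 16 heavy atoms by environment: 1× s (aromatic, H0) → no; 4× c (aromatic, H0) → match; 1× S (H0) → no; 3× C (H3) → no; 1× C (H1) → no; 1× C (H2) → no; 2× C (H0) → no; 3× O (H0) → no.
That gives 4 matching atoms.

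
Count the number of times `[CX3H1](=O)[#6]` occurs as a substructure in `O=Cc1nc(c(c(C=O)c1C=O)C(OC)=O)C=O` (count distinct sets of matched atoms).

[CX3H1](=O)[#6] is the SMARTS for an aldehyde: an sp2 carbon with one H, double-bonded to O and single-bonded to carbon.
The molecule carries 4 separate instances of an aldehyde (-CHO) meeting every constraint; each maps to a distinct set of atoms, giving 4 matches.

4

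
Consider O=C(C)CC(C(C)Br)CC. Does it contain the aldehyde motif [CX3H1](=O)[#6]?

No

The pattern [CX3H1](=O)[#6] describes an sp2 carbon with one H, double-bonded to O and single-bonded to carbon — an aldehyde.
The closest candidate here is an acetyl/ketone group (-C(=O)CH3), but the carbonyl carbon has H0 (two carbon neighbours), not H1. No other fragment satisfies the full query, so there is no match.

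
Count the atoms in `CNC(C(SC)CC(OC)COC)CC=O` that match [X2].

3

The query [X2] means: any atom with exactly two total connections (bonds + H).
Check the 16 heavy atoms by environment: 10× C (X4) → no; 2× O (X2) → match; 1× S (X2) → match; 1× N (X3) → no; 1× C (X3) → no; 1× O (X1) → no.
Summing the matching environments: 2 + 1 = 3 matching atoms.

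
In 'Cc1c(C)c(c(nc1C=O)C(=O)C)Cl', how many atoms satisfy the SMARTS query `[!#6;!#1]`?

4

The query [!#6;!#1] means: not carbon and not hydrogen — any heteroatom.
Check the 14 heavy atoms by environment: 1× n (aromatic) → match; 5× c (aromatic) → no; 5× C → no; 2× O → match; 1× Cl → match.
Summing the matching environments: 1 + 2 + 1 = 4 matching atoms.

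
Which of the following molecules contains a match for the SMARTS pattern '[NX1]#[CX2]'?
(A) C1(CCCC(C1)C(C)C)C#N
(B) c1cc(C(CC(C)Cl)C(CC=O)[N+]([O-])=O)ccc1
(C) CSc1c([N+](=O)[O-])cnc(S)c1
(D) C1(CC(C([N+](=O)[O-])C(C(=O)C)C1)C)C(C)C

A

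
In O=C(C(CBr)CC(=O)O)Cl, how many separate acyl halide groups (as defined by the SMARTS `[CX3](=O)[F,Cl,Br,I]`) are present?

[CX3](=O)[F,Cl,Br,I] is the SMARTS for an acyl halide: a carbonyl carbon bonded to a halogen.
Exactly one fragment in the molecule meets all constraints, giving 1 match.

1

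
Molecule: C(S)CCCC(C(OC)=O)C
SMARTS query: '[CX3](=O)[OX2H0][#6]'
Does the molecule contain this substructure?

The pattern [CX3](=O)[OX2H0][#6] describes a carbonyl carbon bonded to an oxygen that is itself bonded to carbon (no H on that O) — an ester.
The molecule carries a methyl-ester group (-C(=O)OCH3), whose atoms satisfy every constraint of the query, so the pattern matches.

Yes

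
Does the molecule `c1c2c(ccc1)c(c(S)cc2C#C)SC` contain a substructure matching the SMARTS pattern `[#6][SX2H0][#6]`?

Yes

The pattern [#6][SX2H0][#6] describes an aliphatic sulfur bridging two carbons with no H on the sulfur — a thioether.
The molecule carries a methylthio ether (-SCH3), whose atoms satisfy every constraint of the query, so the pattern matches.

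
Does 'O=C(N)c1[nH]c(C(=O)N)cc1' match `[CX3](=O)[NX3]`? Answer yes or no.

Yes

The pattern [CX3](=O)[NX3] describes a carbonyl carbon bonded to a trivalent nitrogen — an amide.
The molecule carries a primary amide (-C(=O)NH2), whose atoms satisfy every constraint of the query, so the pattern matches.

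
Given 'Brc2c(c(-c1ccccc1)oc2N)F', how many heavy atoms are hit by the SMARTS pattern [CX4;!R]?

0

The query [CX4;!R] means: aliphatic carbon with four total connections, not in a ring.
Check the 14 heavy atoms by environment: 1× o (aromatic, X2, in 5-ring) → no; 4× c (aromatic, X3, in 5-ring) → no; 1× N (X3, acyclic) → no; 6× c (aromatic, X3, in 6-ring) → no; 1× F (X1, acyclic) → no; 1× Br (X1, acyclic) → no.
No environment satisfies the query, so 0 matching atoms.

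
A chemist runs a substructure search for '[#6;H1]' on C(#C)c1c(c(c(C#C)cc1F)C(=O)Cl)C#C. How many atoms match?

4

Check the 16 heavy atoms by environment: 5× c (aromatic, H0) → no; 1× c (aromatic, H1) → match; 4× C (H0) → no; 3× C (H1) → match; 1× O (H0) → no; 1× Cl (H0) → no; 1× F (H0) → no.
Summing the matching environments: 1 + 3 = 4 matching atoms.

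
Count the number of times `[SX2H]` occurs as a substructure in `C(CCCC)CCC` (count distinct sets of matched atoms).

[SX2H] is the SMARTS for a thiol: an aliphatic sulfur with two connections, one being H.
No fragment in the molecule satisfies every constraint, giving 0 matches.

0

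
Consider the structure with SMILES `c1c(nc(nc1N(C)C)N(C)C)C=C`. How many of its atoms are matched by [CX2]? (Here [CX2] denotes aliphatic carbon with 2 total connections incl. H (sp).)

0

Check the 14 heavy atoms by environment: 2× n (aromatic, X2) → no; 4× c (aromatic, X3) → no; 2× C (X3) → no; 2× N (X3) → no; 4× C (X4) → no.
No environment satisfies the query, so 0 matching atoms.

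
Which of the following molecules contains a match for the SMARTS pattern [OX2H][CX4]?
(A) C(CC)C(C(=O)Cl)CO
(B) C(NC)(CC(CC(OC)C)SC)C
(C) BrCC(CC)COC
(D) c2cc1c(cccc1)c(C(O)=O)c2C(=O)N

[OX2H][CX4] describes a hydroxyl oxygen bound to an sp3 (X4) carbon (an aliphatic alcohol).
(A) contains a hydroxyl group (-OH), which satisfies every atom and bond constraint.
(B) has a methoxy ether (-OCH3) but the oxygen has H0 (ether), not H1.
(C) has a methoxy ether (-OCH3) but the oxygen has H0 (ether), not H1.
(D) has a carboxylic acid group (-C(=O)OH) but the -OH is on a CX3 carbonyl carbon, not a CX4 carbon.
So the answer is (A).

A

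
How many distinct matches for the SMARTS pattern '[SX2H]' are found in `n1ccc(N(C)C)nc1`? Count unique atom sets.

0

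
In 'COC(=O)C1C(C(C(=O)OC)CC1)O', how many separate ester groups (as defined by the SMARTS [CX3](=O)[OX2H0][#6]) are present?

2

[CX3](=O)[OX2H0][#6] is the SMARTS for an ester: a carbonyl carbon bonded to an oxygen that is itself bonded to carbon (no H on that O).
The molecule carries 2 separate instances of a methyl-ester group (-C(=O)OCH3) meeting every constraint; each maps to a distinct set of atoms, giving 2 matches.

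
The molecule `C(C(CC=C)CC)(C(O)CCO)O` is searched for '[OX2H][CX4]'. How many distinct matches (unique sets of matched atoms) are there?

[OX2H][CX4] is the SMARTS for an aliphatic alcohol: a hydroxyl oxygen bound to an sp3 (X4) carbon.
The molecule carries 3 separate instances of a hydroxyl group (-OH) meeting every constraint; each maps to a distinct set of atoms, giving 3 matches.

3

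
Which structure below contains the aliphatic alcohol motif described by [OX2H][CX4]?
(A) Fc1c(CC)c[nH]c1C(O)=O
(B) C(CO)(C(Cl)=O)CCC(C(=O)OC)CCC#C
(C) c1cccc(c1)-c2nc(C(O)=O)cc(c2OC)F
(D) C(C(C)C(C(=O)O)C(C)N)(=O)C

[OX2H][CX4] describes a hydroxyl oxygen bound to an sp3 (X4) carbon (an aliphatic alcohol).
(A) has a carboxylic acid group (-C(=O)OH) but the -OH is on a CX3 carbonyl carbon, not a CX4 carbon.
(B) contains a hydroxyl group (-OH), which satisfies every atom and bond constraint.
(C) has a carboxylic acid group (-C(=O)OH) but the -OH is on a CX3 carbonyl carbon, not a CX4 carbon.
(D) has a carboxylic acid group (-C(=O)OH) but the -OH is on a CX3 carbonyl carbon, not a CX4 carbon.
So the answer is (B).

B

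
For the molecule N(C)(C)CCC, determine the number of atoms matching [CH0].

0

The query [CH0] means: aliphatic carbon with no attached hydrogen.
Check the 6 heavy atoms by environment: 2× C (H2) → no; 3× C (H3) → no; 1× N (H0) → no.
No environment satisfies the query, so 0 matching atoms.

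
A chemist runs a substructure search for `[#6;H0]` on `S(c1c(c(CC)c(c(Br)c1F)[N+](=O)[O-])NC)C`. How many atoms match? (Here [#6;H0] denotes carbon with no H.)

6

The query [#6;H0] means: any carbon with no attached hydrogen.
Check the 17 heavy atoms by environment: 6× c (aromatic, H0) → match; 1× C (H2) → no; 3× C (H3) → no; 1× S (H0) → no; 1× F (H0) → no; 1× N (H1) → no; 1× N (charge +1, H0) → no; 1× O (charge -1, H0) → no; 1× O (H0) → no; 1× Br (H0) → no.
That gives 6 matching atoms.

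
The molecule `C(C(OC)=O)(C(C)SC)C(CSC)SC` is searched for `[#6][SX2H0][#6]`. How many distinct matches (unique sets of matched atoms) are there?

3

[#6][SX2H0][#6] is the SMARTS for a thioether: an aliphatic sulfur bridging two carbons with no H on the sulfur.
The molecule carries 3 separate instances of a methylthio ether (-SCH3) meeting every constraint; each maps to a distinct set of atoms, giving 3 matches.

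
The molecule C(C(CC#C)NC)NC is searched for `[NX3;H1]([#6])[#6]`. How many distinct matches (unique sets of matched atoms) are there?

2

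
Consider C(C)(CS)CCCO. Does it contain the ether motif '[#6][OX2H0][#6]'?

The pattern [#6][OX2H0][#6] describes an aliphatic oxygen bridging two carbons with no H on the oxygen — an ether.
The closest candidate here is a hydroxyl group (-OH), but the oxygen has H1, not H0 bridging two carbons. No other fragment satisfies the full query, so there is no match.

No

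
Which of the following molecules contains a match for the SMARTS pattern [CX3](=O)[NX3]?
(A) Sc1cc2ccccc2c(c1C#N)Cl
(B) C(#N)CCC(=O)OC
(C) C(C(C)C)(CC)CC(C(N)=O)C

[CX3](=O)[NX3] describes a carbonyl carbon bonded to a trivalent nitrogen (an amide).
(A) has a nitrile (-C#N) but the nitrile N is NX1 (triple-bonded), not NX3.
(B) has a methyl-ester group (-C(=O)OCH3) but the carbonyl is bonded to O, not to an NX3 nitrogen.
(C) contains a primary amide (-C(=O)NH2), which satisfies every atom and bond constraint.
So the answer is (C).

C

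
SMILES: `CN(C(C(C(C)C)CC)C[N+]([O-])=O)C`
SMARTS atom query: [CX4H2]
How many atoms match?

2

The query [CX4H2] means: sp3 carbon (X4) with exactly two hydrogens.
Check the 14 heavy atoms by environment: 2× C (H2, X4) → match; 3× C (H1, X4) → no; 1× N (H0, X3) → no; 5× C (H3, X4) → no; 1× N (charge +1, H0, X3) → no; 1× O (charge -1, H0, X1) → no; 1× O (H0, X1) → no.
That gives 2 matching atoms.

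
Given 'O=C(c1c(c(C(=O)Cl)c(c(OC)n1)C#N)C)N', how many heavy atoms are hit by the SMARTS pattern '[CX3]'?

2

The query [CX3] means: C with X3: aliphatic carbon with exactly 3 total connections.
Check the 17 heavy atoms by environment: 1× n (aromatic, X2) → no; 5× c (aromatic, X3) → no; 2× C (X3) → match; 2× O (X1) → no; 1× Cl (X1) → no; 1× N (X3) → no; 2× C (X4) → no; 1× O (X2) → no; 1× C (X2) → no; 1× N (X1) → no.
That gives 2 matching atoms.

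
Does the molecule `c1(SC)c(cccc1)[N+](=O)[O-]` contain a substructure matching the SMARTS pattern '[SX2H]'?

The pattern [SX2H] describes an aliphatic sulfur with two connections, one being H — a thiol.
The closest candidate here is a methylthio ether (-SCH3), but the sulfur has H0 (bonded to two carbons), not H1. No other fragment satisfies the full query, so there is no match.

No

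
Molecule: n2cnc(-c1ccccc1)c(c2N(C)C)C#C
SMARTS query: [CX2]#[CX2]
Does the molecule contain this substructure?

The pattern [CX2]#[CX2] describes a carbon-carbon triple bond — an alkyne.
The molecule carries an ethynyl group (-C#CH), whose atoms satisfy every constraint of the query, so the pattern matches.

Yes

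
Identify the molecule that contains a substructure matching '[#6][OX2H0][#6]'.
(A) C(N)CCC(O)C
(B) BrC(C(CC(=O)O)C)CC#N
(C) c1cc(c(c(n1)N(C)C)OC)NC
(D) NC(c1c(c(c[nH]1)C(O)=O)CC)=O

C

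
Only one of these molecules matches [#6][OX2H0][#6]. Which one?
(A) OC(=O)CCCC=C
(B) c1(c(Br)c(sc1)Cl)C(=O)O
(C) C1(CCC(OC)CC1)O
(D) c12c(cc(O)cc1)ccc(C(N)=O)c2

[#6][OX2H0][#6] describes an aliphatic oxygen bridging two carbons with no H on the oxygen (an ether).
(A) has a carboxylic acid group (-C(=O)OH) but the -OH oxygen has H1; the =O is OX1, not OX2.
(B) has a carboxylic acid group (-C(=O)OH) but the -OH oxygen has H1; the =O is OX1, not OX2.
(C) contains a methoxy ether (-OCH3), which satisfies every atom and bond constraint.
(D) has a hydroxyl group (-OH) but the oxygen has H1, not H0 bridging two carbons.
So the answer is (C).

C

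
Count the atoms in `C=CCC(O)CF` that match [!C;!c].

2

The query [!C;!c] means: neither aliphatic nor aromatic carbon — same as [!#6].
Check the 7 heavy atoms by environment: 5× C → no; 1× O → match; 1× F → match.
Summing the matching environments: 1 + 1 = 2 matching atoms.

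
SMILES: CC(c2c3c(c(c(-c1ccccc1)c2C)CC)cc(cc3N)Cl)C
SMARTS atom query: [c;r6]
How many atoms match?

16

The query [c;r6] means: aromatic carbon that belongs to a six-membered ring.
Check the 24 heavy atoms by environment: 16× c (aromatic, in 6-ring) → match; 6× C (acyclic) → no; 1× N (acyclic) → no; 1× Cl (acyclic) → no.
That gives 16 matching atoms.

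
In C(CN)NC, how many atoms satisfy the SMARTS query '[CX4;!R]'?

The query [CX4;!R] means: aliphatic carbon with four total connections, not in a ring.
Check the 5 heavy atoms by environment: 3× C (X4, acyclic) → match; 2× N (X3, acyclic) → no.
That gives 3 matching atoms.

3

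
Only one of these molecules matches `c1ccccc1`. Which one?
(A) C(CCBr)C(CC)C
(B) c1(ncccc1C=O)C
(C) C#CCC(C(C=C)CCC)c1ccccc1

C

c1ccccc1 describes six aromatic carbons in a ring (a benzene ring).
(A) has a methyl group (-CH3) but no six-membered all-carbon aromatic ring is present.
(B) has a methyl group (-CH3) but no six-membered all-carbon aromatic ring is present.
(C) contains a phenyl ring, which satisfies every atom and bond constraint.
So the answer is (C).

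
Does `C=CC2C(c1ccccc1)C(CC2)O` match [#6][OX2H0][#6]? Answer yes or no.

The pattern [#6][OX2H0][#6] describes an aliphatic oxygen bridging two carbons with no H on the oxygen — an ether.
The closest candidate here is a hydroxyl group (-OH), but the oxygen has H1, not H0 bridging two carbons. No other fragment satisfies the full query, so there is no match.

No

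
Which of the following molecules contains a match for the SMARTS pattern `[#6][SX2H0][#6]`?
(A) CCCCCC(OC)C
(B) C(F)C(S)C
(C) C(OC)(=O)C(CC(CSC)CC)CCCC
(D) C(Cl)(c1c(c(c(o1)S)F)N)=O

[#6][SX2H0][#6] describes an aliphatic sulfur bridging two carbons with no H on the sulfur (a thioether).
(A) has a methoxy ether (-OCH3) but the bridging atom is O, not S.
(B) has a thiol (-SH) but the sulfur has H1, not H0 bridging two carbons.
(C) contains a methylthio ether (-SCH3), which satisfies every atom and bond constraint.
(D) has a thiol (-SH) but the sulfur has H1, not H0 bridging two carbons.
So the answer is (C).

C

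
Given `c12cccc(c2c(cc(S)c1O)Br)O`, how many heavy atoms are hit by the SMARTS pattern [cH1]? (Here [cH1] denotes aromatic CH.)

4

The query [cH1] means: aromatic carbon bearing exactly one hydrogen.
Check the 14 heavy atoms by environment: 6× c (aromatic, H0) → no; 4× c (aromatic, H1) → match; 2× O (H1) → no; 1× S (H1) → no; 1× Br (H0) → no.
That gives 4 matching atoms.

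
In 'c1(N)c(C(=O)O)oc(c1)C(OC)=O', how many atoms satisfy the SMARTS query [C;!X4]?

The query [C;!X4] means: aliphatic carbon that does not have four total connections.
Check the 13 heavy atoms by environment: 1× o (aromatic, X2) → no; 4× c (aromatic, X3) → no; 2× C (X3) → match; 2× O (X1) → no; 2× O (X2) → no; 1× C (X4) → no; 1× N (X3) → no.
That gives 2 matching atoms.

2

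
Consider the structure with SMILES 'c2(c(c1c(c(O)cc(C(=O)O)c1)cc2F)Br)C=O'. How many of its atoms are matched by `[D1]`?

The query [D1] means: atom with exactly one heavy-atom neighbour (degree 1).
Check the 18 heavy atoms by environment: 7× c (aromatic, D3) → no; 3× c (aromatic, D2) → no; 1× C (D3) → no; 4× O (D1) → match; 1× C (D2) → no; 1× Br (D1) → match; 1× F (D1) → match.
Summing the matching environments: 4 + 1 + 1 = 6 matching atoms.

6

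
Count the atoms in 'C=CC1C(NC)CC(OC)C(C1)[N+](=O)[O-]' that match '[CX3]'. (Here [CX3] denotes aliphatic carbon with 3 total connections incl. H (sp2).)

2

Check the 15 heavy atoms by environment: 8× C (X4) → no; 1× N (charge +1, X3) → no; 1× O (charge -1, X1) → no; 1× O (X1) → no; 1× N (X3) → no; 2× C (X3) → match; 1× O (X2) → no.
That gives 2 matching atoms.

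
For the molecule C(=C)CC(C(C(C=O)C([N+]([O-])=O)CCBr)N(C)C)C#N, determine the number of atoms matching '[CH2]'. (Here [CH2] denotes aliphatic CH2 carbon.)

4

The query [CH2] means: aliphatic carbon with exactly two hydrogens.
Check the 20 heavy atoms by environment: 4× C (H2) → match; 6× C (H1) → no; 1× Br (H0) → no; 1× C (H0) → no; 2× N (H0) → no; 2× O (H0) → no; 2× C (H3) → no; 1× N (charge +1, H0) → no; 1× O (charge -1, H0) → no.
That gives 4 matching atoms.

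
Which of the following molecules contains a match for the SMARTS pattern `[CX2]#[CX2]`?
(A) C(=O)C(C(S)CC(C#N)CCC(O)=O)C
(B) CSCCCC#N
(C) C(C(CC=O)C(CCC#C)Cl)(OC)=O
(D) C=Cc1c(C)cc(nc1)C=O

[CX2]#[CX2] describes a carbon-carbon triple bond (an alkyne).
(A) has a nitrile (-C#N) but the triple bond is C#N, not C#C.
(B) has a nitrile (-C#N) but the triple bond is C#N, not C#C.
(C) contains an ethynyl group (-C#CH), which satisfies every atom and bond constraint.
(D) has a vinyl group (-CH=CH2) but the C=C is a double bond; both carbons are CX3, not CX2.
So the answer is (C).

C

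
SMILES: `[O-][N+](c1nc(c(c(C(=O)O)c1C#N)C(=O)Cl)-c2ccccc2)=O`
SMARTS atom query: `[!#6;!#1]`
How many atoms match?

9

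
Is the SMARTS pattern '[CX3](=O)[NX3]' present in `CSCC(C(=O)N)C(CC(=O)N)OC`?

Yes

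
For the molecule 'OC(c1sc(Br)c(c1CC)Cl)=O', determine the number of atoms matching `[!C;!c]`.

5

The query [!C;!c] means: neither aliphatic nor aromatic carbon — same as [!#6].
Check the 12 heavy atoms by environment: 1× s (aromatic) → match; 4× c (aromatic) → no; 3× C → no; 2× O → match; 1× Cl → match; 1× Br → match.
Summing the matching environments: 1 + 2 + 1 + 1 = 5 matching atoms.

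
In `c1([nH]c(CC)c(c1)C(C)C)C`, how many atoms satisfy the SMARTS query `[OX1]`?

0

The query [OX1] means: aliphatic oxygen with one total connection — typically a carbonyl =O or an oxide.
Check the 11 heavy atoms by environment: 1× n (aromatic, X3) → no; 4× c (aromatic, X3) → no; 6× C (X4) → no.
No environment satisfies the query, so 0 matching atoms.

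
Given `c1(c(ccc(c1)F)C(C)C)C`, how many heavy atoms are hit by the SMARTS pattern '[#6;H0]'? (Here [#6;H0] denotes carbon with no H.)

3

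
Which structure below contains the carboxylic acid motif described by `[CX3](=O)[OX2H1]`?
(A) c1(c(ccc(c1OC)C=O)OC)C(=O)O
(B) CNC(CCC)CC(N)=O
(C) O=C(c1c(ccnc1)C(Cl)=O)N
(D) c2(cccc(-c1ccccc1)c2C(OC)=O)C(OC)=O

[CX3](=O)[OX2H1] describes an sp2 carbon double-bonded to O and single-bonded to an -OH oxygen (a carboxylic acid).
(A) contains a carboxylic acid group (-C(=O)OH), which satisfies every atom and bond constraint.
(B) has a primary amide (-C(=O)NH2) but the carbonyl is bonded to N, not to an -OH oxygen.
(C) has an acyl chloride (-C(=O)Cl) but the carbonyl is bonded to Cl, not to an -OH oxygen.
(D) has a methyl-ester group (-C(=O)OCH3) but the singly-bonded O has no H (OX2H0, not OX2H1).
So the answer is (A).

A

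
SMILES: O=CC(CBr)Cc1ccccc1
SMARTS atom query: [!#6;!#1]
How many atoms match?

2

The query [!#6;!#1] means: not carbon and not hydrogen — any heteroatom.
Check the 12 heavy atoms by environment: 4× C → no; 1× O → match; 1× Br → match; 6× c (aromatic) → no.
Summing the matching environments: 1 + 1 = 2 matching atoms.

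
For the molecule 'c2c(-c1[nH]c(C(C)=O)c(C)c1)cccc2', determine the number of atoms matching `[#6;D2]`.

The query [#6;D2] means: any carbon bonded to exactly two heavy atoms.
Check the 15 heavy atoms by environment: 1× n (aromatic, D2) → no; 4× c (aromatic, D3) → no; 6× c (aromatic, D2) → match; 2× C (D1) → no; 1× C (D3) → no; 1× O (D1) → no.
That gives 6 matching atoms.

6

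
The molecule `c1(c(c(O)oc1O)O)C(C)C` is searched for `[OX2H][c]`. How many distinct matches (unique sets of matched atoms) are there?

3

[OX2H][c] is the SMARTS for a phenol: a hydroxyl oxygen attached to an aromatic carbon.
The molecule carries 3 separate instances of a hydroxyl group (-OH) meeting every constraint; each maps to a distinct set of atoms, giving 3 matches.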